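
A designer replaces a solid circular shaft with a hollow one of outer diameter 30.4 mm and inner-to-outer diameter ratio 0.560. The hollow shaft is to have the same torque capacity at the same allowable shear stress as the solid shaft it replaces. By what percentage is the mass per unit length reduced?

26.5 %

Equal τ_max and T ⇒ the solid shaft needs d_s³ = d_o³(1−k⁴), so d_s = 30.4·(1−0.560⁴)^(1/3) = 29.37 mm.
Area ratio A_h/A_s = d_o²(1−k²)/d_s² = (1−k²)/(1−k⁴)^(2/3) = 0.7354.
Mass saving = 1 − 0.7354 = 26.5 %.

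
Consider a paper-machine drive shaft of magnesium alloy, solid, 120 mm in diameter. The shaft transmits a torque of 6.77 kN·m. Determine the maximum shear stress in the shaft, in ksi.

2.89 ksi

J = πd⁴/32 = π(0.120)⁴/32 = 2.036×10^-5 m⁴.
τ_max = T·r/J = 6770 × 0.0600 / 2.036×10^-5 = 1.995×10^7 Pa.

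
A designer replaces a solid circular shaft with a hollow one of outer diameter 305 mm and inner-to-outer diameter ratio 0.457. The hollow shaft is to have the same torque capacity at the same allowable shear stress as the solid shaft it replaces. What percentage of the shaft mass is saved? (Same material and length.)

Equal τ_max and T ⇒ the solid shaft needs d_s³ = d_o³(1−k⁴), so d_s = 305·(1−0.457⁴)^(1/3) = 300.5 mm.
Area ratio A_h/A_s = d_o²(1−k²)/d_s² = (1−k²)/(1−k⁴)^(2/3) = 0.8150.
Mass saving = 1 − 0.8150 = 18.5 %.

18.5 %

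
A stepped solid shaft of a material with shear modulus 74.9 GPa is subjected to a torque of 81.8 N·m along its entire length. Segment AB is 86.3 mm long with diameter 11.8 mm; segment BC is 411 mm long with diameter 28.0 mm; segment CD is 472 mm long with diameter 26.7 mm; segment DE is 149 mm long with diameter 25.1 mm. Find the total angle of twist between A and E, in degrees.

J_AB = π(0.0118)⁴/32 = 1.90×10^-9 m⁴; J_BC = π(0.0280)⁴/32 = 6.03×10^-8 m⁴; J_CD = π(0.0267)⁴/32 = 4.99×10^-8 m⁴; J_DE = π(0.0251)⁴/32 = 3.90×10^-8 m⁴.
θ = (T/G)·Σ L_i/J_i = (81.80/74.9×10⁹)·(0.0863/1.90×10^-9 + 0.411/6.03×10^-8 + 0.472/4.99×10^-8 + 0.149/3.90×10^-8) = 0.07146 rad.

4.09°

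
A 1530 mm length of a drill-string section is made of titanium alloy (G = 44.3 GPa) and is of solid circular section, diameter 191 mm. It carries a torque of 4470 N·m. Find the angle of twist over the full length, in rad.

0.00118 rad

J = πd⁴/32 = π(0.191)⁴/32 = 1.307×10^-4 m⁴.
θ = T·L/(G·J) = 4470 × 1.53 / (44.3×10⁹ × 1.307×10^-4) = 1.182×10^-3 rad.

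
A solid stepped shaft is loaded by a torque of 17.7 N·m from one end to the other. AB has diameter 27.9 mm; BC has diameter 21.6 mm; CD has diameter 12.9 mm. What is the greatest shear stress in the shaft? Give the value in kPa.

42000 kPa

Under the same torque, τ_max = 16T/(πd³) is largest where d is smallest — segment CD (d = 12.9 mm).
τ_max = 16·17.70/(π·(0.0129)³) = 4.199×10^7 Pa.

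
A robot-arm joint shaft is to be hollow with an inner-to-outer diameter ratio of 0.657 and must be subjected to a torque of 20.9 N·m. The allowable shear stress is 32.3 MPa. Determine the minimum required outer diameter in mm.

15.9 mm

For a hollow shaft with d_i/d_o = 0.657: τ_max = 16T/(π d_o³ (1−k⁴)), so d_o = [16T/(π τ_allow (1−k⁴))]^(1/3) = [16·20.90/(π·3.23×10^7·0.8137)]^(1/3) = 0.01594 m.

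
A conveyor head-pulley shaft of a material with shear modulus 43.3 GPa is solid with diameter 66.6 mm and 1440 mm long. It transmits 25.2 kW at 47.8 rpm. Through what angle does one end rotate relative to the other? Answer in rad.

ω = 2π·47.8/60 = 5.006 rad/s, so T = P/ω = 25.2×10³ / 5.006 = 5034 N·m.
J = πd⁴/32 = π(0.0666)⁴/32 = 1.932×10^-6 m⁴.
θ = T·L/(G·J) = 5034 × 1.44 / (43.3×10⁹ × 1.932×10^-6) = 0.08668 rad.

0.0867 rad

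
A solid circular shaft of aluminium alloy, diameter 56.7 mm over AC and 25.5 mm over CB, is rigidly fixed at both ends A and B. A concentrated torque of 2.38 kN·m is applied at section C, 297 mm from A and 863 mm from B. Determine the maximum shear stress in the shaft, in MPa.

65.6 MPa

Compatibility: T_A·a/J_AC = T_B·b/J_CB with T_A + T_B = T₀.
J_AC = 1.01×10^-6 m⁴, J_CB = 4.15×10^-8 m⁴, so T_A = T₀·(J_AC/a)/((J_AC/a)+(J_CB/b)) = 2347 N·m, T_B = 33.04 N·m.
τ in each portion: τ_AC = 6.56×10^7 Pa, τ_CB = 1.01×10^7 Pa; maximum is in AC.
τ_max = T_AC·r/J = 2347·0.0284/1.01×10^-6 = 6.557×10^7 Pa.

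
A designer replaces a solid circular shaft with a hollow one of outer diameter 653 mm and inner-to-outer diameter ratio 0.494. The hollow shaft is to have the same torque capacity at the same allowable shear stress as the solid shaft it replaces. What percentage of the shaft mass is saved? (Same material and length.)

21.2 %

Equal τ_max and T ⇒ the solid shaft needs d_s³ = d_o³(1−k⁴), so d_s = 653·(1−0.494⁴)^(1/3) = 639.8 mm.
Area ratio A_h/A_s = d_o²(1−k²)/d_s² = (1−k²)/(1−k⁴)^(2/3) = 0.7876.
Mass saving = 1 − 0.7876 = 21.2 %.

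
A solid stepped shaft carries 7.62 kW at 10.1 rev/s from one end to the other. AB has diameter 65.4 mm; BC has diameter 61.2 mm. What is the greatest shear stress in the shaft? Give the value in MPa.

2.67 MPa

ω = 2π·10.1 = 63.46 rad/s, so T = P/ω = 7.62×10³ / 63.46 = 120.1 N·m.
Under the same torque, τ_max = 16T/(πd³) is largest where d is smallest — segment BC (d = 61.2 mm).
τ_max = 16·120.1/(π·(0.0612)³) = 2.668×10^6 Pa.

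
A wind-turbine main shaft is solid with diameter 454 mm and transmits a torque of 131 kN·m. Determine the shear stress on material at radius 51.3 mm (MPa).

1.61 MPa

J = πd⁴/32 = π(0.454)⁴/32 = 4.171×10^-3 m⁴.
Shear stress varies linearly with radius: τ = T·r/J = 131000 × 0.0513 / 4.171×10^-3 = 1.611×10^6 Pa.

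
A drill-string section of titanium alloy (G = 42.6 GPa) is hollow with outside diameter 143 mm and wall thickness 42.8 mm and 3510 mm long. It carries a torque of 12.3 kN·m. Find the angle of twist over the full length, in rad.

0.0253 rad

J = π(d_o⁴ − d_i⁴)/32 = π(0.143⁴ − 0.0574⁴)/32 = 3.999×10^-5 m⁴.
θ = T·L/(G·J) = 12300 × 3.51 / (42.6×10⁹ × 3.999×10^-5) = 0.02534 rad.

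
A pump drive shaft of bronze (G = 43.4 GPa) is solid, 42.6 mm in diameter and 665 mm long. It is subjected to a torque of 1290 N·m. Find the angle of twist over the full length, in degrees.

3.50°

J = πd⁴/32 = π(0.0426)⁴/32 = 3.233×10^-7 m⁴.
θ = T·L/(G·J) = 1290 × 0.665 / (43.4×10⁹ × 3.233×10^-7) = 0.06113 rad.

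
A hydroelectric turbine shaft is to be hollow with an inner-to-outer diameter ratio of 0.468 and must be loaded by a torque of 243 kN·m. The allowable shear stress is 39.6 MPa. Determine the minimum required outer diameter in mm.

For a hollow shaft with d_i/d_o = 0.468: τ_max = 16T/(π d_o³ (1−k⁴)), so d_o = [16T/(π τ_allow (1−k⁴))]^(1/3) = [16·243000/(π·3.96×10^7·0.9520)]^(1/3) = 0.3202 m.

320 mm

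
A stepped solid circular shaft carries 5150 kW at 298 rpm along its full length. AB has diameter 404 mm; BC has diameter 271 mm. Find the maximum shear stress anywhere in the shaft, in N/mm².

ω = 2π·298/60 = 31.21 rad/s, so T = P/ω = 5150×10³ / 31.21 = 165000 N·m.
Under the same torque, τ_max = 16T/(πd³) is largest where d is smallest — segment BC (d = 271 mm).
τ_max = 16·165000/(π·(0.271)³) = 4.223×10^7 Pa.

42.2 N/mm²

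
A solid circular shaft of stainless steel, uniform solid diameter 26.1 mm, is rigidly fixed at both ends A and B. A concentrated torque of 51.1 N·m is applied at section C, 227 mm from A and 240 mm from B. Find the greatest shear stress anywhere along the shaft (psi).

With uniform GJ and both ends fixed, compatibility θ_AC = θ_CB gives T_A·a = T_B·b, together with T_A + T_B = T₀.
T_A = T₀·b/(a+b) = 51.10·240/467.0 = 26.26 N·m; T_B = 24.84 N·m.
τ in each portion: τ_AC = 7.52×10^6 Pa, τ_CB = 7.12×10^6 Pa; maximum is in AC.
τ_max = T_AC·r/J = 26.26·0.0131/4.56×10^-8 = 7.523×10^6 Pa.

1090 psi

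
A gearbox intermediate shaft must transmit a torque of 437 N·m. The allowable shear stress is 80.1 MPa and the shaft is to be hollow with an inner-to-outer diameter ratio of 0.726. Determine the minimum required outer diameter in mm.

For a hollow shaft with d_i/d_o = 0.726: τ_max = 16T/(π d_o³ (1−k⁴)), so d_o = [16T/(π τ_allow (1−k⁴))]^(1/3) = [16·437.0/(π·8.01×10^7·0.7222)]^(1/3) = 0.03376 m.

33.8 mm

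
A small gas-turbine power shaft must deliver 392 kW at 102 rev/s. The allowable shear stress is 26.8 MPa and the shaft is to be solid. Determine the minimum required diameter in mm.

48.8 mm

ω = 2π·102 = 640.9 rad/s, so T = P/ω = 392×10³ / 640.9 = 611.7 N·m.
For a solid shaft τ_max = 16T/(πd³), so d = (16T/(π τ_allow))^(1/3) = (16·611.7/(π·2.68×10^7))^(1/3) = 0.04880 m.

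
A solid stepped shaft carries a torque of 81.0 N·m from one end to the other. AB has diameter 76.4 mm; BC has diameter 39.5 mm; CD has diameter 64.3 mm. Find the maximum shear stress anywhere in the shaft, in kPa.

6690 kPa

Under the same torque, τ_max = 16T/(πd³) is largest where d is smallest — segment BC (d = 39.5 mm).
τ_max = 16·81.00/(π·(0.0395)³) = 6.694×10^6 Pa.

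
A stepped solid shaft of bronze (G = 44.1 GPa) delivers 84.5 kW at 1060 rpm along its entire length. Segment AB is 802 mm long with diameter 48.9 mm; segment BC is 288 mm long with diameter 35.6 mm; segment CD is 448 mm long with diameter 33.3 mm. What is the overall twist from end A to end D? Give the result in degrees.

ω = 2π·1060/60 = 111.0 rad/s, so T = P/ω = 84.5×10³ / 111.0 = 761.2 N·m.
J_AB = π(0.0489)⁴/32 = 5.61×10^-7 m⁴; J_BC = π(0.0356)⁴/32 = 1.58×10^-7 m⁴; J_CD = π(0.0333)⁴/32 = 1.21×10^-7 m⁴.
θ = (T/G)·Σ L_i/J_i = (761.2/44.1×10⁹)·(0.802/5.61×10^-7 + 0.288/1.58×10^-7 + 0.448/1.21×10^-7) = 0.1202 rad.

6.89°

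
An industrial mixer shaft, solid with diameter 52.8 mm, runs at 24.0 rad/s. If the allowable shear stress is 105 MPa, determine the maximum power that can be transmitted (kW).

72.8 kW

J = πd⁴/32 = π(0.0528)⁴/32 = 7.630×10^-7 m⁴.
T_max = τ_allow·J/r = 1.05×10^8 × 7.630×10^-7 / 0.0264 = 3035 N·m.
ω = 24.0 rad/s, so P_max = T_max·ω = 7.283×10^4 W.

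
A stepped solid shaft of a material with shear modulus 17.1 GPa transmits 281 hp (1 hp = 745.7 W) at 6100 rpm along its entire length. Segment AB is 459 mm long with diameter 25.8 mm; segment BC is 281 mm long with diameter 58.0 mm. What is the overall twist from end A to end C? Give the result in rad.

ω = 2π·6100/60 = 638.8 rad/s, so T = P/ω = 281×745.7 / 638.8 = 328.0 N·m.
J_AB = π(0.0258)⁴/32 = 4.35×10^-8 m⁴; J_BC = π(0.0580)⁴/32 = 1.11×10^-6 m⁴.
θ = (T/G)·Σ L_i/J_i = (328.0/17.1×10⁹)·(0.459/4.35×10^-8 + 0.281/1.11×10^-6) = 0.2073 rad.

0.207 rad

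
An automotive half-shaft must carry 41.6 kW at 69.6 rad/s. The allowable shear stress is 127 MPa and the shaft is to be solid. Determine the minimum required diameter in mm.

28.8 mm

ω = 69.6 rad/s, so T = P/ω = 41.6×10³ / 69.60 = 597.7 N·m.
For a solid shaft τ_max = 16T/(πd³), so d = (16T/(π τ_allow))^(1/3) = (16·597.7/(π·1.27×10^8))^(1/3) = 0.02883 m.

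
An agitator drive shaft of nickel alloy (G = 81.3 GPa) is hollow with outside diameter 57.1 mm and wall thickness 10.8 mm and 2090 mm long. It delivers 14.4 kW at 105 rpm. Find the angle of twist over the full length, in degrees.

2.17°

ω = 2π·105/60 = 11.00 rad/s, so T = P/ω = 14.4×10³ / 11.00 = 1310 N·m.
J = π(d_o⁴ − d_i⁴)/32 = π(0.0571⁴ − 0.0355⁴)/32 = 8.877×10^-7 m⁴.
θ = T·L/(G·J) = 1310 × 2.09 / (81.3×10⁹ × 8.877×10^-7) = 0.03793 rad.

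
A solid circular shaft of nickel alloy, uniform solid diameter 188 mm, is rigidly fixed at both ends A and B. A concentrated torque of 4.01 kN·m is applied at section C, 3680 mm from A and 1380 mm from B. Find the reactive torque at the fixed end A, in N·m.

1090 N·m

With uniform GJ and both ends fixed, compatibility θ_AC = θ_CB gives T_A·a = T_B·b, together with T_A + T_B = T₀.
T_A = T₀·b/(a+b) = 4010·1380/5060 = 1094 N·m; T_B = 2916 N·m.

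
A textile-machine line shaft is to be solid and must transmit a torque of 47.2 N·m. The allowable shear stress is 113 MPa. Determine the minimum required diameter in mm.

For a solid shaft τ_max = 16T/(πd³), so d = (16T/(π τ_allow))^(1/3) = (16·47.20/(π·1.13×10^8))^(1/3) = 0.01286 m.

12.9 mm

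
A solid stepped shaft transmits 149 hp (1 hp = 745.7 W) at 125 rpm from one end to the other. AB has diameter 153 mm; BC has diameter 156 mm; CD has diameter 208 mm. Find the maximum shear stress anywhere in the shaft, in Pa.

1.21e7 Pa

ω = 2π·125/60 = 13.09 rad/s, so T = P/ω = 149×745.7 / 13.09 = 8488 N·m.
Under the same torque, τ_max = 16T/(πd³) is largest where d is smallest — segment AB (d = 153 mm).
τ_max = 16·8488/(π·(0.153)³) = 1.207×10^7 Pa.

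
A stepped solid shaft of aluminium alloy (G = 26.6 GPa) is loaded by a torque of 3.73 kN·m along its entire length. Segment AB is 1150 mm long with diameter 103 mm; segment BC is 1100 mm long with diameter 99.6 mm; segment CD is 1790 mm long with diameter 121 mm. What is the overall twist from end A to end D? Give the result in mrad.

J_AB = π(0.103)⁴/32 = 1.10×10^-5 m⁴; J_BC = π(0.0996)⁴/32 = 9.66×10^-6 m⁴; J_CD = π(0.121)⁴/32 = 2.10×10^-5 m⁴.
θ = (T/G)·Σ L_i/J_i = (3730/26.6×10⁹)·(1.15/1.10×10^-5 + 1.10/9.66×10^-6 + 1.79/2.10×10^-5) = 0.04249 rad.

42.5 mrad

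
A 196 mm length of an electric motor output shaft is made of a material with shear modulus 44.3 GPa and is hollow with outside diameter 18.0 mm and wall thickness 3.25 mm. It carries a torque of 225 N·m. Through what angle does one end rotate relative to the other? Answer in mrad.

116 mrad

J = π(d_o⁴ − d_i⁴)/32 = π(0.0180⁴ − 0.0115⁴)/32 = 8.589×10^-9 m⁴.
θ = T·L/(G·J) = 225.0 × 0.196 / (44.3×10⁹ × 8.589×10^-9) = 0.1159 rad.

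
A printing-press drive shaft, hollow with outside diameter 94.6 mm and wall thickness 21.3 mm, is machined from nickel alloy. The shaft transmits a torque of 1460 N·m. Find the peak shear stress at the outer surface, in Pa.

J = π(d_o⁴ − d_i⁴)/32 = π(0.0946⁴ − 0.0520⁴)/32 = 7.145×10^-6 m⁴.
τ_max = T·r/J = 1460 × 0.0473 / 7.145×10^-6 = 9.666×10^6 Pa.

9.67e6 Pa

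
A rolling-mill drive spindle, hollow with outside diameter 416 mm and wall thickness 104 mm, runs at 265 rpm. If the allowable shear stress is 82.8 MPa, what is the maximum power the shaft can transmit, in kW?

30400 kW

J = π(d_o⁴ − d_i⁴)/32 = π(0.416⁴ − 0.208⁴)/32 = 2.756×10^-3 m⁴.
T_max = τ_allow·J/r = 8.28×10^7 × 2.756×10^-3 / 0.208 = 1.097e6 N·m.
ω = 2π·265/60 = 27.75 rad/s, so P_max = T_max·ω = 3.045×10^7 W.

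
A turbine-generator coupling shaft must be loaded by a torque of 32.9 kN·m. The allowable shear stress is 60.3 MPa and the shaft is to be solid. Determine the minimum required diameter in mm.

141 mm

For a solid shaft τ_max = 16T/(πd³), so d = (16T/(π τ_allow))^(1/3) = (16·32900/(π·6.03×10^7))^(1/3) = 0.1406 m.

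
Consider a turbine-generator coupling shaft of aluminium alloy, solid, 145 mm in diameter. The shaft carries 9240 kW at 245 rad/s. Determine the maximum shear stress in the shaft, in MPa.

63.0 MPa

ω = 245 rad/s, so T = P/ω = 9240×10³ / 245.0 = 37710 N·m.
J = πd⁴/32 = π(0.145)⁴/32 = 4.340×10^-5 m⁴.
τ_max = T·r/J = 37710 × 0.0725 / 4.340×10^-5 = 6.300×10^7 Pa.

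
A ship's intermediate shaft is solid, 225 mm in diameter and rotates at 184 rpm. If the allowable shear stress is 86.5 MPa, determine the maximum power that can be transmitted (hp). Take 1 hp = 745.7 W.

J = πd⁴/32 = π(0.225)⁴/32 = 2.516×10^-4 m⁴.
T_max = τ_allow·J/r = 8.65×10^7 × 2.516×10^-4 / 0.113 = 193500 N·m.
ω = 2π·184/60 = 19.27 rad/s, so P_max = T_max·ω = 3.728×10^6 W.

5000 hp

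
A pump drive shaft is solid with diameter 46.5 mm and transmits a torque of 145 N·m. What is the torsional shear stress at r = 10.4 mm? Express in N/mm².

3.29 N/mm²

J = πd⁴/32 = π(0.0465)⁴/32 = 4.590×10^-7 m⁴.
Shear stress varies linearly with radius: τ = T·r/J = 145.0 × 0.0104 / 4.590×10^-7 = 3.285×10^6 Pa.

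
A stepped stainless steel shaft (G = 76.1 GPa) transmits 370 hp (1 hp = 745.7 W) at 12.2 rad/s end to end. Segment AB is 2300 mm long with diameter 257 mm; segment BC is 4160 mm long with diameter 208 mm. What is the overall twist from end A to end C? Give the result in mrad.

ω = 12.2 rad/s, so T = P/ω = 370×745.7 / 12.20 = 22620 N·m.
J_AB = π(0.257)⁴/32 = 4.28×10^-4 m⁴; J_BC = π(0.208)⁴/32 = 1.84×10^-4 m⁴.
θ = (T/G)·Σ L_i/J_i = (22620/76.1×10⁹)·(2.30/4.28×10^-4 + 4.16/1.84×10^-4) = 8.324×10^-3 rad.

8.32 mrad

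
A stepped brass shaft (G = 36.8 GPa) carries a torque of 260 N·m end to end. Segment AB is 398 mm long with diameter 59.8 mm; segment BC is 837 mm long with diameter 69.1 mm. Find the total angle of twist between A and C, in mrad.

J_AB = π(0.0598)⁴/32 = 1.26×10^-6 m⁴; J_BC = π(0.0691)⁴/32 = 2.24×10^-6 m⁴.
θ = (T/G)·Σ L_i/J_i = (260.0/36.8×10⁹)·(0.398/1.26×10^-6 + 0.837/2.24×10^-6) = 4.882×10^-3 rad.

4.88 mrad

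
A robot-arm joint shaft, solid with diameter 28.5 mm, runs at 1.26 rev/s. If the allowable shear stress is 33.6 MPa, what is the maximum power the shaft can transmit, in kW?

1.21 kW

J = πd⁴/32 = π(0.0285)⁴/32 = 6.477×10^-8 m⁴.
T_max = τ_allow·J/r = 3.36×10^7 × 6.477×10^-8 / 0.0143 = 152.7 N·m.
ω = 2π·1.26 = 7.917 rad/s, so P_max = T_max·ω = 1209 W.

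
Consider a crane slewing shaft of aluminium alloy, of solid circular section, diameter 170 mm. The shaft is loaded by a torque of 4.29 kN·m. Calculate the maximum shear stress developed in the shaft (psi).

645 psi

J = πd⁴/32 = π(0.170)⁴/32 = 8.200×10^-5 m⁴.
τ_max = T·r/J = 4290 × 0.0850 / 8.200×10^-5 = 4.447×10^6 Pa.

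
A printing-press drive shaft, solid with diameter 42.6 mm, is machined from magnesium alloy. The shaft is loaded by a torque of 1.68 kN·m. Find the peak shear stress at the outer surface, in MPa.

J = πd⁴/32 = π(0.0426)⁴/32 = 3.233×10^-7 m⁴.
τ_max = T·r/J = 1680 × 0.0213 / 3.233×10^-7 = 1.107×10^8 Pa.

111 MPa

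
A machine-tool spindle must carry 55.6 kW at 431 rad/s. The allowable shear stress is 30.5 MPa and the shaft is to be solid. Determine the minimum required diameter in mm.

27.8 mm

ω = 431 rad/s, so T = P/ω = 55.6×10³ / 431.0 = 129.0 N·m.
For a solid shaft τ_max = 16T/(πd³), so d = (16T/(π τ_allow))^(1/3) = (16·129.0/(π·3.05×10^7))^(1/3) = 0.02782 m.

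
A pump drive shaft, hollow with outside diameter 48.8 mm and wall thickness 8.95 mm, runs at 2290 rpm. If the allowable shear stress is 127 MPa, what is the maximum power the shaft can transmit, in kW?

J = π(d_o⁴ − d_i⁴)/32 = π(0.0488⁴ − 0.0309⁴)/32 = 4.673×10^-7 m⁴.
T_max = τ_allow·J/r = 1.27×10^8 × 4.673×10^-7 / 0.0244 = 2432 N·m.
ω = 2π·2290/60 = 239.8 rad/s, so P_max = T_max·ω = 5.832×10^5 W.

583 kW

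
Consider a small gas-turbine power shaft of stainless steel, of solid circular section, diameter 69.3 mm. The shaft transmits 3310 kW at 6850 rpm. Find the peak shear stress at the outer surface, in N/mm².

70.6 N/mm²

ω = 2π·6850/60 = 717.3 rad/s, so T = P/ω = 3310×10³ / 717.3 = 4614 N·m.
J = πd⁴/32 = π(0.0693)⁴/32 = 2.264×10^-6 m⁴.
τ_max = T·r/J = 4614 × 0.0347 / 2.264×10^-6 = 7.061×10^7 Pa.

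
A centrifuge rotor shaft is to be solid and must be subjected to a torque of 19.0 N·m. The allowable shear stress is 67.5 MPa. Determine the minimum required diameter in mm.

11.3 mm

For a solid shaft τ_max = 16T/(πd³), so d = (16T/(π τ_allow))^(1/3) = (16·19.00/(π·6.75×10^7))^(1/3) = 0.01128 m.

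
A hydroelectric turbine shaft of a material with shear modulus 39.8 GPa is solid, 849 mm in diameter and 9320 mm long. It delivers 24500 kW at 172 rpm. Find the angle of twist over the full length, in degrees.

ω = 2π·172/60 = 18.01 rad/s, so T = P/ω = 24500×10³ / 18.01 = 1.360e6 N·m.
J = πd⁴/32 = π(0.849)⁴/32 = 0.05101 m⁴.
θ = T·L/(G·J) = 1.360e6 × 9.32 / (39.8×10⁹ × 0.05101) = 6.245×10^-3 rad.

0.358°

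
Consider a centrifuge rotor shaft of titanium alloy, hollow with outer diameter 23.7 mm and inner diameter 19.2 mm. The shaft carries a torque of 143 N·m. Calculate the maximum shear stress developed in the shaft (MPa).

J = π(d_o⁴ − d_i⁴)/32 = π(0.0237⁴ − 0.0192⁴)/32 = 1.763×10^-8 m⁴.
τ_max = T·r/J = 143.0 × 0.0118 / 1.763×10^-8 = 9.611×10^7 Pa.

96.1 MPa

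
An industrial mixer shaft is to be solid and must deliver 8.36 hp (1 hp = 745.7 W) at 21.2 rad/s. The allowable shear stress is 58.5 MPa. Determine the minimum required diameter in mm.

ω = 21.2 rad/s, so T = P/ω = 8.36×745.7 / 21.20 = 294.1 N·m.
For a solid shaft τ_max = 16T/(πd³), so d = (16T/(π τ_allow))^(1/3) = (16·294.1/(π·5.85×10^7))^(1/3) = 0.02947 m.

29.5 mm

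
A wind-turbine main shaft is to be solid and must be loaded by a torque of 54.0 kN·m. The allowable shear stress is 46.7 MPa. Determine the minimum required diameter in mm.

For a solid shaft τ_max = 16T/(πd³), so d = (16T/(π τ_allow))^(1/3) = (16·54000/(π·4.67×10^7))^(1/3) = 0.1806 m.

181 mm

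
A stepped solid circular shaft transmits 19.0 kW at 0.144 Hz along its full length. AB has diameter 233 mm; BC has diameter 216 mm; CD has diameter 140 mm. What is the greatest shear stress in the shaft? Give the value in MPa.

ω = 2π·0.144 = 0.9048 rad/s, so T = P/ω = 19.0×10³ / 0.9048 = 21000 N·m.
Under the same torque, τ_max = 16T/(πd³) is largest where d is smallest — segment CD (d = 140 mm).
τ_max = 16·21000/(π·(0.140)³) = 3.898×10^7 Pa.

39.0 MPa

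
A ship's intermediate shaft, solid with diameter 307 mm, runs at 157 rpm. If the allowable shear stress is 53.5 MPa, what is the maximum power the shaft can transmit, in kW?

J = πd⁴/32 = π(0.307)⁴/32 = 8.721×10^-4 m⁴.
T_max = τ_allow·J/r = 5.35×10^7 × 8.721×10^-4 / 0.153 = 303900 N·m.
ω = 2π·157/60 = 16.44 rad/s, so P_max = T_max·ω = 4.997×10^6 W.

5000 kW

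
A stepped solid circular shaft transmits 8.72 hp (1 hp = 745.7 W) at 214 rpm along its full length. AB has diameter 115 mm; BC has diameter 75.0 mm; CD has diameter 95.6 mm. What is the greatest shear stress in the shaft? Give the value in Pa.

3.50e6 Pa

ω = 2π·214/60 = 22.41 rad/s, so T = P/ω = 8.72×745.7 / 22.41 = 290.2 N·m.
Under the same torque, τ_max = 16T/(πd³) is largest where d is smallest — segment BC (d = 75.0 mm).
τ_max = 16·290.2/(π·(0.0750)³) = 3.503×10^6 Pa.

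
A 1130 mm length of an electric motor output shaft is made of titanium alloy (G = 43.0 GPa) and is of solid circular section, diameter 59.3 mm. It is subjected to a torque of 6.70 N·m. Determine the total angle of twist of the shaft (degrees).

0.00831°

J = πd⁴/32 = π(0.0593)⁴/32 = 1.214×10^-6 m⁴.
θ = T·L/(G·J) = 6.700 × 1.13 / (43.0×10⁹ × 1.214×10^-6) = 1.450×10^-4 rad.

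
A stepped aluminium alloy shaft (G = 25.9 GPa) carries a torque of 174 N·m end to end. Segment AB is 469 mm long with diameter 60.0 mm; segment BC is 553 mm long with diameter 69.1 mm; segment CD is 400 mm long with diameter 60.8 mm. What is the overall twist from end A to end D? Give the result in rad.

J_AB = π(0.0600)⁴/32 = 1.27×10^-6 m⁴; J_BC = π(0.0691)⁴/32 = 2.24×10^-6 m⁴; J_CD = π(0.0608)⁴/32 = 1.34×10^-6 m⁴.
θ = (T/G)·Σ L_i/J_i = (174.0/25.9×10⁹)·(0.469/1.27×10^-6 + 0.553/2.24×10^-6 + 0.400/1.34×10^-6) = 6.139×10^-3 rad.

0.00614 rad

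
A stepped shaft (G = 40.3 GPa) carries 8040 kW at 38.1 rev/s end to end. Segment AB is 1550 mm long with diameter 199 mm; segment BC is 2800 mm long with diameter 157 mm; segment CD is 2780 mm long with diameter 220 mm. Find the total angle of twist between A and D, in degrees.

3.30°

ω = 2π·38.1 = 239.4 rad/s, so T = P/ω = 8040×10³ / 239.4 = 33590 N·m.
J_AB = π(0.199)⁴/32 = 1.54×10^-4 m⁴; J_BC = π(0.157)⁴/32 = 5.96×10^-5 m⁴; J_CD = π(0.220)⁴/32 = 2.30×10^-4 m⁴.
θ = (T/G)·Σ L_i/J_i = (33590/40.3×10⁹)·(1.55/1.54×10^-4 + 2.80/5.96×10^-5 + 2.78/2.30×10^-4) = 0.05758 rad.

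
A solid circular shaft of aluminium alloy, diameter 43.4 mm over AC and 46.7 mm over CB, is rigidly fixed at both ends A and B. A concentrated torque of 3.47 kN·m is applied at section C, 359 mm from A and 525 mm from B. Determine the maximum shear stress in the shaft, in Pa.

1.13e8 Pa

Compatibility: T_A·a/J_AC = T_B·b/J_CB with T_A + T_B = T₀.
J_AC = 3.48×10^-7 m⁴, J_CB = 4.67×10^-7 m⁴, so T_A = T₀·(J_AC/a)/((J_AC/a)+(J_CB/b)) = 1810 N·m, T_B = 1660 N·m.
τ in each portion: τ_AC = 1.13×10^8 Pa, τ_CB = 8.30×10^7 Pa; maximum is in AC.
τ_max = T_AC·r/J = 1810·0.0217/3.48×10^-7 = 1.128×10^8 Pa.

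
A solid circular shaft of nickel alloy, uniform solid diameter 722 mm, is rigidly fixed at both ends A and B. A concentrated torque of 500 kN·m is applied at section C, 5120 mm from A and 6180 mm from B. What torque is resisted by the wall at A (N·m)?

With uniform GJ and both ends fixed, compatibility θ_AC = θ_CB gives T_A·a = T_B·b, together with T_A + T_B = T₀.
T_A = T₀·b/(a+b) = 500000·6180/11300 = 273500 N·m; T_B = 226500 N·m.

273000 N·m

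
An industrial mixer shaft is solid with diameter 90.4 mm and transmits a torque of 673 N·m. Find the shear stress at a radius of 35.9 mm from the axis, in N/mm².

3.68 N/mm²

J = πd⁴/32 = π(0.0904)⁴/32 = 6.557×10^-6 m⁴.
Shear stress varies linearly with radius: τ = T·r/J = 673.0 × 0.0359 / 6.557×10^-6 = 3.685×10^6 Pa.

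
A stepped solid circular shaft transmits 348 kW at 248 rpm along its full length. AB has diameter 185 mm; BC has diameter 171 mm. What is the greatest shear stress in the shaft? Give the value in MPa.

13.6 MPa

ω = 2π·248/60 = 25.97 rad/s, so T = P/ω = 348×10³ / 25.97 = 13400 N·m.
Under the same torque, τ_max = 16T/(πd³) is largest where d is smallest — segment BC (d = 171 mm).
τ_max = 16·13400/(π·(0.171)³) = 1.365×10^7 Pa.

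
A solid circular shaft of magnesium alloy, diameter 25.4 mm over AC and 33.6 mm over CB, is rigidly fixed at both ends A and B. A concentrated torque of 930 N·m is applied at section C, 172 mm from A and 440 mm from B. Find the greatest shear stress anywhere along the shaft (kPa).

132000 kPa

Compatibility: T_A·a/J_AC = T_B·b/J_CB with T_A + T_B = T₀.
J_AC = 4.09×10^-8 m⁴, J_CB = 1.25×10^-7 m⁴, so T_A = T₀·(J_AC/a)/((J_AC/a)+(J_CB/b)) = 423.3 N·m, T_B = 506.7 N·m.
τ in each portion: τ_AC = 1.32×10^8 Pa, τ_CB = 6.80×10^7 Pa; maximum is in AC.
τ_max = T_AC·r/J = 423.3·0.0127/4.09×10^-8 = 1.316×10^8 Pa.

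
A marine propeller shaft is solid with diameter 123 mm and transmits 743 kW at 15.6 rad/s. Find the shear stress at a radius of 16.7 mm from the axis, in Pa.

3.54e7 Pa

ω = 15.6 rad/s, so T = P/ω = 743×10³ / 15.60 = 47630 N·m.
J = πd⁴/32 = π(0.123)⁴/32 = 2.247×10^-5 m⁴.
Shear stress varies linearly with radius: τ = T·r/J = 47630 × 0.0167 / 2.247×10^-5 = 3.540×10^7 Pa.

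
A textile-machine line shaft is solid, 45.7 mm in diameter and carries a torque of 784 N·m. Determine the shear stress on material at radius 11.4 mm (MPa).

20.9 MPa

J = πd⁴/32 = π(0.0457)⁴/32 = 4.282×10^-7 m⁴.
Shear stress varies linearly with radius: τ = T·r/J = 784.0 × 0.0114 / 4.282×10^-7 = 2.087×10^7 Pa.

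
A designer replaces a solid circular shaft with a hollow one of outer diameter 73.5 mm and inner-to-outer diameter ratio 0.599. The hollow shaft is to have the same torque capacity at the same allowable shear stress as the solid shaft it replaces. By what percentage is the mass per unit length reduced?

Equal τ_max and T ⇒ the solid shaft needs d_s³ = d_o³(1−k⁴), so d_s = 73.5·(1−0.599⁴)^(1/3) = 70.20 mm.
Area ratio A_h/A_s = d_o²(1−k²)/d_s² = (1−k²)/(1−k⁴)^(2/3) = 0.7029.
Mass saving = 1 − 0.7029 = 29.7 %.

29.7 %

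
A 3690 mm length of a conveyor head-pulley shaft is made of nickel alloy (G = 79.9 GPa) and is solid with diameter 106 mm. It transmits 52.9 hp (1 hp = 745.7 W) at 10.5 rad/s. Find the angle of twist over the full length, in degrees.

0.802°

ω = 10.5 rad/s, so T = P/ω = 52.9×745.7 / 10.50 = 3757 N·m.
J = πd⁴/32 = π(0.106)⁴/32 = 1.239×10^-5 m⁴.
θ = T·L/(G·J) = 3757 × 3.69 / (79.9×10⁹ × 1.239×10^-5) = 0.01400 rad.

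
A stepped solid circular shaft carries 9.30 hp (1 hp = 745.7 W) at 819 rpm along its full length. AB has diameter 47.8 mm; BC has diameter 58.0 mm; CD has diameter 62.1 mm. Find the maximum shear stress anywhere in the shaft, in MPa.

ω = 2π·819/60 = 85.77 rad/s, so T = P/ω = 9.30×745.7 / 85.77 = 80.86 N·m.
Under the same torque, τ_max = 16T/(πd³) is largest where d is smallest — segment AB (d = 47.8 mm).
τ_max = 16·80.86/(π·(0.0478)³) = 3.771×10^6 Pa.

3.77 MPa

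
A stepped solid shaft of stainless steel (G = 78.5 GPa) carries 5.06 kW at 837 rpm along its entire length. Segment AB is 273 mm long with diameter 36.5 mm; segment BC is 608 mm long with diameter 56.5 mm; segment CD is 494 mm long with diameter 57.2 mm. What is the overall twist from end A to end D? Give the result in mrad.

1.94 mrad

ω = 2π·837/60 = 87.65 rad/s, so T = P/ω = 5.06×10³ / 87.65 = 57.73 N·m.
J_AB = π(0.0365)⁴/32 = 1.74×10^-7 m⁴; J_BC = π(0.0565)⁴/32 = 1.00×10^-6 m⁴; J_CD = π(0.0572)⁴/32 = 1.05×10^-6 m⁴.
θ = (T/G)·Σ L_i/J_i = (57.73/78.5×10⁹)·(0.273/1.74×10^-7 + 0.608/1.00×10^-6 + 0.494/1.05×10^-6) = 1.945×10^-3 rad.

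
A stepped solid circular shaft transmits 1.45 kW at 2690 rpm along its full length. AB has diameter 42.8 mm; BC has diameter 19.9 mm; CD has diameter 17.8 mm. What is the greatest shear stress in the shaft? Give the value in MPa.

4.65 MPa

ω = 2π·2690/60 = 281.7 rad/s, so T = P/ω = 1.45×10³ / 281.7 = 5.147 N·m.
Under the same torque, τ_max = 16T/(πd³) is largest where d is smallest — segment CD (d = 17.8 mm).
τ_max = 16·5.147/(π·(0.0178)³) = 4.648×10^6 Pa.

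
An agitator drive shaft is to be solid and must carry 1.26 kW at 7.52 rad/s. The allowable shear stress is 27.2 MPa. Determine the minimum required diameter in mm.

ω = 7.52 rad/s, so T = P/ω = 1.26×10³ / 7.520 = 167.6 N·m.
For a solid shaft τ_max = 16T/(πd³), so d = (16T/(π τ_allow))^(1/3) = (16·167.6/(π·2.72×10^7))^(1/3) = 0.03154 m.

31.5 mm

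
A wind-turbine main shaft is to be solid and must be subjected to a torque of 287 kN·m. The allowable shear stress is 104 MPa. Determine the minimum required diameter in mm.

For a solid shaft τ_max = 16T/(πd³), so d = (16T/(π τ_allow))^(1/3) = (16·287000/(π·1.04×10^8))^(1/3) = 0.2413 m.

241 mm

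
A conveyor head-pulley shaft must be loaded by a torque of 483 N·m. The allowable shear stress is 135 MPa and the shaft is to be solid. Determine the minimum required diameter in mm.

26.3 mm

For a solid shaft τ_max = 16T/(πd³), so d = (16T/(π τ_allow))^(1/3) = (16·483.0/(π·1.35×10^8))^(1/3) = 0.02631 m.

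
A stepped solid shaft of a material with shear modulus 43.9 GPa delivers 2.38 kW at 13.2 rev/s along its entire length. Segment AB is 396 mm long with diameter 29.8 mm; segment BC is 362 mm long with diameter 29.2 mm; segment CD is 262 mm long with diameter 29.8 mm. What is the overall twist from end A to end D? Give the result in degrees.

ω = 2π·13.2 = 82.94 rad/s, so T = P/ω = 2.38×10³ / 82.94 = 28.70 N·m.
J_AB = π(0.0298)⁴/32 = 7.74×10^-8 m⁴; J_BC = π(0.0292)⁴/32 = 7.14×10^-8 m⁴; J_CD = π(0.0298)⁴/32 = 7.74×10^-8 m⁴.
θ = (T/G)·Σ L_i/J_i = (28.70/43.9×10⁹)·(0.396/7.74×10^-8 + 0.362/7.14×10^-8 + 0.262/7.74×10^-8) = 8.871×10^-3 rad.

0.508°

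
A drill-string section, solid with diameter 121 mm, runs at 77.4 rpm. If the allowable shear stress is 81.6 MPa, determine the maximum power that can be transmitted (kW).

230 kW

J = πd⁴/32 = π(0.121)⁴/32 = 2.104×10^-5 m⁴.
T_max = τ_allow·J/r = 8.16×10^7 × 2.104×10^-5 / 0.0605 = 28380 N·m.
ω = 2π·77.4/60 = 8.105 rad/s, so P_max = T_max·ω = 2.301×10^5 W.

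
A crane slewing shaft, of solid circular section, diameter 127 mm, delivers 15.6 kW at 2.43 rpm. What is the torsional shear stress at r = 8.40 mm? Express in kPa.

ω = 2π·2.43/60 = 0.2545 rad/s, so T = P/ω = 15.6×10³ / 0.2545 = 61300 N·m.
J = πd⁴/32 = π(0.127)⁴/32 = 2.554×10^-5 m⁴.
Shear stress varies linearly with radius: τ = T·r/J = 61300 × 0.00840 / 2.554×10^-5 = 2.016×10^7 Pa.

20200 kPa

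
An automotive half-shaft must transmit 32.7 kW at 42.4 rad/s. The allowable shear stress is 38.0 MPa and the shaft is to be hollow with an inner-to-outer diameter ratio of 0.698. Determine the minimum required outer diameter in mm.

51.4 mm

ω = 42.4 rad/s, so T = P/ω = 32.7×10³ / 42.40 = 771.2 N·m.
For a hollow shaft with d_i/d_o = 0.698: τ_max = 16T/(π d_o³ (1−k⁴)), so d_o = [16T/(π τ_allow (1−k⁴))]^(1/3) = [16·771.2/(π·3.80×10^7·0.7626)]^(1/3) = 0.05137 m.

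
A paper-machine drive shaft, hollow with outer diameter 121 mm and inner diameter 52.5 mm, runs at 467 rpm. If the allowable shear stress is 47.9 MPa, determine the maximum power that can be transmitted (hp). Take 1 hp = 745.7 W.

J = π(d_o⁴ − d_i⁴)/32 = π(0.121⁴ − 0.0525⁴)/32 = 2.030×10^-5 m⁴.
T_max = τ_allow·J/r = 4.79×10^7 × 2.030×10^-5 / 0.0605 = 16070 N·m.
ω = 2π·467/60 = 48.90 rad/s, so P_max = T_max·ω = 7.860×10^5 W.

1050 hp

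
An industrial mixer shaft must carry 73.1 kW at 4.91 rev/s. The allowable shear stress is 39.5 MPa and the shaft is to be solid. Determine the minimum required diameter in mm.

ω = 2π·4.91 = 30.85 rad/s, so T = P/ω = 73.1×10³ / 30.85 = 2369 N·m.
For a solid shaft τ_max = 16T/(πd³), so d = (16T/(π τ_allow))^(1/3) = (16·2369/(π·3.95×10^7))^(1/3) = 0.06735 m.

67.4 mm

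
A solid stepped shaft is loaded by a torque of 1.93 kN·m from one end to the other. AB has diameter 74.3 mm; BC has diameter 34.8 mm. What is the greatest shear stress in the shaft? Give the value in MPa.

Under the same torque, τ_max = 16T/(πd³) is largest where d is smallest — segment BC (d = 34.8 mm).
τ_max = 16·1930/(π·(0.0348)³) = 2.332×10^8 Pa.

233 MPa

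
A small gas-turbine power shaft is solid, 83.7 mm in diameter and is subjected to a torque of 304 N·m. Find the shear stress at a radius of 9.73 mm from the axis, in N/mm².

J = πd⁴/32 = π(0.0837)⁴/32 = 4.818×10^-6 m⁴.
Shear stress varies linearly with radius: τ = T·r/J = 304.0 × 0.00973 / 4.818×10^-6 = 6.139×10^5 Pa.

0.614 N/mm²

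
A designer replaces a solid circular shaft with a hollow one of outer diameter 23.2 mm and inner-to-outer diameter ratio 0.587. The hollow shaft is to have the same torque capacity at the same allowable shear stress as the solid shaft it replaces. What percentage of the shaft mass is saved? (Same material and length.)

Equal τ_max and T ⇒ the solid shaft needs d_s³ = d_o³(1−k⁴), so d_s = 23.2·(1−0.587⁴)^(1/3) = 22.24 mm.
Area ratio A_h/A_s = d_o²(1−k²)/d_s² = (1−k²)/(1−k⁴)^(2/3) = 0.7131.
Mass saving = 1 − 0.7131 = 28.7 %.

28.7 %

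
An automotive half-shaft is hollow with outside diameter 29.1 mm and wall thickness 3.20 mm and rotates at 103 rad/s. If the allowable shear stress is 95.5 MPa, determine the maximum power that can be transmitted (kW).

30.0 kW

J = π(d_o⁴ − d_i⁴)/32 = π(0.0291⁴ − 0.0227⁴)/32 = 4.433×10^-8 m⁴.
T_max = τ_allow·J/r = 9.55×10^7 × 4.433×10^-8 / 0.0146 = 291.0 N·m.
ω = 103 rad/s, so P_max = T_max·ω = 2.997×10^4 W.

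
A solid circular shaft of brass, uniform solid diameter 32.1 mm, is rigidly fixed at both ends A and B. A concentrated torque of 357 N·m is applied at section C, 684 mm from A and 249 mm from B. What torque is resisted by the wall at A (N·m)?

With uniform GJ and both ends fixed, compatibility θ_AC = θ_CB gives T_A·a = T_B·b, together with T_A + T_B = T₀.
T_A = T₀·b/(a+b) = 357.0·249/933.0 = 95.28 N·m; T_B = 261.7 N·m.

95.3 N·m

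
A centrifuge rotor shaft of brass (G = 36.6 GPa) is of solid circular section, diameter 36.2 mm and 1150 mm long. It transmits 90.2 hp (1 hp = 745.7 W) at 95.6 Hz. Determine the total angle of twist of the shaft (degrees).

ω = 2π·95.6 = 600.7 rad/s, so T = P/ω = 90.2×745.7 / 600.7 = 112.0 N·m.
J = πd⁴/32 = π(0.0362)⁴/32 = 1.686×10^-7 m⁴.
θ = T·L/(G·J) = 112.0 × 1.15 / (36.6×10⁹ × 1.686×10^-7) = 0.02087 rad.

1.20°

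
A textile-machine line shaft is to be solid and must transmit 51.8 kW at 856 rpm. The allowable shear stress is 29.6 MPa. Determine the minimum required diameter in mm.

46.3 mm

ω = 2π·856/60 = 89.64 rad/s, so T = P/ω = 51.8×10³ / 89.64 = 577.9 N·m.
For a solid shaft τ_max = 16T/(πd³), so d = (16T/(π τ_allow))^(1/3) = (16·577.9/(π·2.96×10^7))^(1/3) = 0.04633 m.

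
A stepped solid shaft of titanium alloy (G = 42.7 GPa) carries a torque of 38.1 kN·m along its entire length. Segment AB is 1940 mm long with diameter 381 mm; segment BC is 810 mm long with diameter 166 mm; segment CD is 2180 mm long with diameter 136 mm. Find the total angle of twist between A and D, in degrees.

J_AB = π(0.381)⁴/32 = 2.07×10^-3 m⁴; J_BC = π(0.166)⁴/32 = 7.45×10^-5 m⁴; J_CD = π(0.136)⁴/32 = 3.36×10^-5 m⁴.
θ = (T/G)·Σ L_i/J_i = (38100/42.7×10⁹)·(1.94/2.07×10^-3 + 0.810/7.45×10^-5 + 2.18/3.36×10^-5) = 0.06845 rad.

3.92°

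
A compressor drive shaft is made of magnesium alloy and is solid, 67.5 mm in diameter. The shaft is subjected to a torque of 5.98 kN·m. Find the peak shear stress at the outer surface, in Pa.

J = πd⁴/32 = π(0.0675)⁴/32 = 2.038×10^-6 m⁴.
τ_max = T·r/J = 5980 × 0.0338 / 2.038×10^-6 = 9.903×10^7 Pa.

9.90e7 Pa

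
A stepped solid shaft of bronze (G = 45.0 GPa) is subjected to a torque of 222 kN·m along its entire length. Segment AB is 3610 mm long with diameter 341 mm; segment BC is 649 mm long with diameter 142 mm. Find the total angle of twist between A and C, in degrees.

J_AB = π(0.341)⁴/32 = 1.33×10^-3 m⁴; J_BC = π(0.142)⁴/32 = 3.99×10^-5 m⁴.
θ = (T/G)·Σ L_i/J_i = (222000/45.0×10⁹)·(3.61/1.33×10^-3 + 0.649/3.99×10^-5) = 0.09363 rad.

5.36°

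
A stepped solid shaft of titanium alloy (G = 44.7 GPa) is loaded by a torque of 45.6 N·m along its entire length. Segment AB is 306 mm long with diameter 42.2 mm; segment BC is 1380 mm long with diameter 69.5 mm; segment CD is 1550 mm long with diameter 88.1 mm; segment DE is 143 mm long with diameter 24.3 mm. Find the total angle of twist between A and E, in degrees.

J_AB = π(0.0422)⁴/32 = 3.11×10^-7 m⁴; J_BC = π(0.0695)⁴/32 = 2.29×10^-6 m⁴; J_CD = π(0.0881)⁴/32 = 5.91×10^-6 m⁴; J_DE = π(0.0243)⁴/32 = 3.42×10^-8 m⁴.
θ = (T/G)·Σ L_i/J_i = (45.60/44.7×10⁹)·(0.306/3.11×10^-7 + 1.38/2.29×10^-6 + 1.55/5.91×10^-6 + 0.143/3.42×10^-8) = 6.146×10^-3 rad.

0.352°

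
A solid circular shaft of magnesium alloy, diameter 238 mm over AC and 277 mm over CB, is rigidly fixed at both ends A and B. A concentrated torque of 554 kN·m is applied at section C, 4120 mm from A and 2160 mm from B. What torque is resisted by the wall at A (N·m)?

Compatibility: T_A·a/J_AC = T_B·b/J_CB with T_A + T_B = T₀.
J_AC = 3.15×10^-4 m⁴, J_CB = 5.78×10^-4 m⁴, so T_A = T₀·(J_AC/a)/((J_AC/a)+(J_CB/b)) = 123100 N·m, T_B = 430900 N·m.

123000 N·m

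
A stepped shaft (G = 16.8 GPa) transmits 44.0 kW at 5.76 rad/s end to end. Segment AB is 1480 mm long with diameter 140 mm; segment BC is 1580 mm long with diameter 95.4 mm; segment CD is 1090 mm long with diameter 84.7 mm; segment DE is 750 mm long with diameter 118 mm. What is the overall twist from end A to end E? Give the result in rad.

ω = 5.76 rad/s, so T = P/ω = 44.0×10³ / 5.760 = 7639 N·m.
J_AB = π(0.140)⁴/32 = 3.77×10^-5 m⁴; J_BC = π(0.0954)⁴/32 = 8.13×10^-6 m⁴; J_CD = π(0.0847)⁴/32 = 5.05×10^-6 m⁴; J_DE = π(0.118)⁴/32 = 1.90×10^-5 m⁴.
θ = (T/G)·Σ L_i/J_i = (7639/16.8×10⁹)·(1.48/3.77×10^-5 + 1.58/8.13×10^-6 + 1.09/5.05×10^-6 + 0.750/1.90×10^-5) = 0.2222 rad.

0.222 rad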